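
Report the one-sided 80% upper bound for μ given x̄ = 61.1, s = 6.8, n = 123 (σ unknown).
μ ≤ 61.62

Upper bound (one-sided):
t* = 0.845 (one-sided for 80%)
Upper bound = x̄ + t* · s/√n = 61.1 + 0.845 · 6.8/√123 = 61.62

We are 80% confident that μ ≤ 61.62.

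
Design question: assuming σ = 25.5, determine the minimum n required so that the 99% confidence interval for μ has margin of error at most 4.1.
n ≥ 257

For margin E ≤ 4.1:
n ≥ (z* · σ / E)²
n ≥ (2.576 · 25.5 / 4.1)²
n ≥ 256.69

Minimum n = 257 (rounding up)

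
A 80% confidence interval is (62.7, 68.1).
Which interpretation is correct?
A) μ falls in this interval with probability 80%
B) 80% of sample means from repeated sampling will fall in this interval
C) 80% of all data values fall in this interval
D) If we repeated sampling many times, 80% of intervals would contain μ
D

A) Wrong — μ is fixed; the randomness lives in the interval, not in μ.
B) Wrong — coverage applies to intervals containing μ, not to future x̄ values.
C) Wrong — a CI is about the parameter μ, not individual data values.
D) Correct — this is the frequentist long-run coverage interpretation.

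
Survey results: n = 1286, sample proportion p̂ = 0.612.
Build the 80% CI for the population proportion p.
(0.595, 0.629)

Proportion CI:
SE = √(p̂(1-p̂)/n) = √(0.612 · 0.388 / 1286) = 0.01359

z* = 1.282
Margin = z* · SE = 1.282 · 0.01359 = 0.0174

CI: 0.612 ± 0.0174 = (0.595, 0.629)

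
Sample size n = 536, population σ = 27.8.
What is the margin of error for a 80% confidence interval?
Margin of error = 1.54

Margin of error = z* · σ/√n
= 1.282 · 27.8/√536
= 1.282 · 27.8/23.1517
= 1.54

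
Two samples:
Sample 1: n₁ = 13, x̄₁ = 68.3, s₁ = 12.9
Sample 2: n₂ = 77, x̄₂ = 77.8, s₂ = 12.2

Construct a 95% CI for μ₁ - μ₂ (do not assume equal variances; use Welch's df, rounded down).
(-17.68, -1.32)

Difference: x̄₁ - x̄₂ = -9.50
SE = √(s₁²/n₁ + s₂²/n₂) = √(12.9²/13 + 12.2²/77) = 3.8385
df = 15.84 → 15 (Welch–Satterthwaite, rounded down)
t* = 2.131

CI: -9.50 ± 2.131 · 3.8385 = -9.50 ± 8.18 = (-17.68, -1.32)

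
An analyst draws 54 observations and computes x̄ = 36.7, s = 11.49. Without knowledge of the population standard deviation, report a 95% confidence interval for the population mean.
(33.56, 39.84)

t-interval (σ unknown):
df = n - 1 = 53
t* = 2.006 for 95% confidence

Margin of error = t* · s/√n = 2.006 · 11.49/√54 = 3.14

CI: (33.56, 39.84)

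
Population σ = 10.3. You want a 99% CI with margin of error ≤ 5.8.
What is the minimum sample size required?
n ≥ 21

For margin E ≤ 5.8:
n ≥ (z* · σ / E)²
n ≥ (2.576 · 10.3 / 5.8)²
n ≥ 20.93

Minimum n = 21 (rounding up)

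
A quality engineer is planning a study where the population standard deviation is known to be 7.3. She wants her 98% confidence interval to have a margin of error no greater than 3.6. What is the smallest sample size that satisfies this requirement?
n ≥ 23

For margin E ≤ 3.6:
n ≥ (z* · σ / E)²
n ≥ (2.326 · 7.3 / 3.6)²
n ≥ 22.25

Minimum n = 23 (rounding up)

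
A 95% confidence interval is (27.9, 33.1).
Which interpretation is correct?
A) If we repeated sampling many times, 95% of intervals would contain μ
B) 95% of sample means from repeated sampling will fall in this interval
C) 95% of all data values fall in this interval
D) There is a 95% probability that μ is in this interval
A

A) Correct — this is the frequentist long-run coverage interpretation.
B) Wrong — coverage applies to intervals containing μ, not to future x̄ values.
C) Wrong — a CI is about the parameter μ, not individual data values.
D) Wrong — μ is fixed; the randomness lives in the interval, not in μ.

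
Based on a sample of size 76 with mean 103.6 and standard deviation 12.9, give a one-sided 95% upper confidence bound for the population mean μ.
μ ≤ 106.06

Upper bound (one-sided):
t* = 1.665 (one-sided for 95%)
Upper bound = x̄ + t* · s/√n = 103.6 + 1.665 · 12.9/√76 = 106.06

We are 95% confident that μ ≤ 106.06.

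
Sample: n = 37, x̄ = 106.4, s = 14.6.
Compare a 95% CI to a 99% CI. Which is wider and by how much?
99% CI is wider by 3.31

df = 36
95% CI: t* = 2.028, (101.53, 111.27), width = 2 · t* · s/√n = 9.74
99% CI: t* = 2.719, (99.87, 112.93), width = 2 · t* · s/√n = 13.05

The 99% CI is wider by 13.05 - 9.74 = 3.31.
Higher confidence requires a wider interval.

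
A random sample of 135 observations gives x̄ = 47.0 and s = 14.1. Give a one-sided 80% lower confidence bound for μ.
μ ≥ 45.98

Lower bound (one-sided):
t* = 0.844 (one-sided for 80%)
Lower bound = x̄ - t* · s/√n = 47.0 - 0.844 · 14.1/√135 = 45.98

We are 80% confident that μ ≥ 45.98.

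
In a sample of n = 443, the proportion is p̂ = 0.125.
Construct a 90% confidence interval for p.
(0.099, 0.151)

Proportion CI:
SE = √(p̂(1-p̂)/n) = √(0.125 · 0.875 / 443) = 0.01571

z* = 1.645
Margin = z* · SE = 1.645 · 0.01571 = 0.0258

CI: 0.125 ± 0.0258 = (0.099, 0.151)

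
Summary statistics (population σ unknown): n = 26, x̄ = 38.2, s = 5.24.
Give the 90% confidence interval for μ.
(36.44, 39.96)

t-interval (σ unknown):
df = n - 1 = 25
t* = 1.708 for 90% confidence

Margin of error = t* · s/√n = 1.708 · 5.24/√26 = 1.76

CI: (36.44, 39.96)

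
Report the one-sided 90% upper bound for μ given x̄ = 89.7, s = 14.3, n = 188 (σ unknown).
μ ≤ 91.04

Upper bound (one-sided):
t* = 1.286 (one-sided for 90%)
Upper bound = x̄ + t* · s/√n = 89.7 + 1.286 · 14.3/√188 = 91.04

We are 90% confident that μ ≤ 91.04.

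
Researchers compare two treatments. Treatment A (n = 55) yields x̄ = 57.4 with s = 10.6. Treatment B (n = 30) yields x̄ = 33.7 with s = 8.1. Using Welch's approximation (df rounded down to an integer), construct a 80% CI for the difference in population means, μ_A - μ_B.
(21.04, 26.36)

Difference: x̄₁ - x̄₂ = 23.70
SE = √(s₁²/n₁ + s₂²/n₂) = √(10.6²/55 + 8.1²/30) = 2.0567
df = 73.87 → 73 (Welch–Satterthwaite, rounded down)
t* = 1.293

CI: 23.70 ± 1.293 · 2.0567 = 23.70 ± 2.66 = (21.04, 26.36)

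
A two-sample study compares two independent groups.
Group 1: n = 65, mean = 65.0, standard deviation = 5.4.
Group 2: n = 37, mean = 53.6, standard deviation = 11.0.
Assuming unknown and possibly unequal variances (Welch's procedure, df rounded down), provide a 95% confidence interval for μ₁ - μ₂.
(7.52, 15.28)

Difference: x̄₁ - x̄₂ = 11.40
SE = √(s₁²/n₁ + s₂²/n₂) = √(5.4²/65 + 11.0²/37) = 1.9284
df = 46.07 → 46 (Welch–Satterthwaite, rounded down)
t* = 2.013

CI: 11.40 ± 2.013 · 1.9284 = 11.40 ± 3.88 = (7.52, 15.28)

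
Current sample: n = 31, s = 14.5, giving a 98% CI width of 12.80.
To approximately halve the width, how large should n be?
n ≈ 124

CI width ∝ 1/√n
To reduce width by factor 2, need √n to grow by 2 → need 2² = 4 times as many samples.

Current: n = 31, width = 12.80
New: n = 124, width ≈ 6.14

Width reduced by factor of 12.80/6.14 = 2.08.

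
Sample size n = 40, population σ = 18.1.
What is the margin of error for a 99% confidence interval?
Margin of error = 7.37

Margin of error = z* · σ/√n
= 2.576 · 18.1/√40
= 2.576 · 18.1/6.3246
= 7.37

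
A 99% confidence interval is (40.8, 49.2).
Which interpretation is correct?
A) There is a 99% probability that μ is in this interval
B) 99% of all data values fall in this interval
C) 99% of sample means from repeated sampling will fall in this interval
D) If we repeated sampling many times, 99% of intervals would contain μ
D

A) Wrong — μ is fixed; the randomness lives in the interval, not in μ.
B) Wrong — a CI is about the parameter μ, not individual data values.
C) Wrong — coverage applies to intervals containing μ, not to future x̄ values.
D) Correct — this is the frequentist long-run coverage interpretation.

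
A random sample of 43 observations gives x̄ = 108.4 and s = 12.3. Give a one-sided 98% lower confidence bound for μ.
μ ≥ 104.42

Lower bound (one-sided):
t* = 2.120 (one-sided for 98%)
Lower bound = x̄ - t* · s/√n = 108.4 - 2.120 · 12.3/√43 = 104.42

We are 98% confident that μ ≥ 104.42.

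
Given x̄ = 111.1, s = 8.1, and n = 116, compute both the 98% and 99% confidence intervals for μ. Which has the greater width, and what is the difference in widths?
99% CI is wider by 0.39

df = 115
98% CI: t* = 2.359, (109.33, 112.87), width = 2 · t* · s/√n = 3.55
99% CI: t* = 2.619, (109.13, 113.07), width = 2 · t* · s/√n = 3.94

The 99% CI is wider by 3.94 - 3.55 = 0.39.
Higher confidence requires a wider interval.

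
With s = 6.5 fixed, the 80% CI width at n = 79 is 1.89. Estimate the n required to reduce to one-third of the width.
n ≈ 711

CI width ∝ 1/√n
To reduce width by factor 3, need √n to grow by 3 → need 3² = 9 times as many samples.

Current: n = 79, width = 1.89
New: n = 711, width ≈ 0.63

Width reduced by factor of 1.89/0.63 = 3.00.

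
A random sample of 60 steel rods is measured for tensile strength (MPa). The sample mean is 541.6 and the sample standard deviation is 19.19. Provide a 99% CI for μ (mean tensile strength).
(535.01, 548.19)

t-interval (σ unknown):
df = n - 1 = 59
t* = 2.662 for 99% confidence

Margin of error = t* · s/√n = 2.662 · 19.19/√60 = 6.59

CI: (535.01, 548.19)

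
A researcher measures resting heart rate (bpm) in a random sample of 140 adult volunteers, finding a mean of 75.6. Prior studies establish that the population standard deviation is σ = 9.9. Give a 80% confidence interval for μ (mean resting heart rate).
(74.53, 76.67)

z-interval (σ known):
z* = 1.282 for 80% confidence

Margin of error = z* · σ/√n = 1.282 · 9.9/√140 = 1.07

CI: (75.6 - 1.07, 75.6 + 1.07) = (74.53, 76.67)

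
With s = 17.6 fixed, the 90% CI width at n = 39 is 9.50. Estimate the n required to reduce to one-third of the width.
n ≈ 351

CI width ∝ 1/√n
To reduce width by factor 3, need √n to grow by 3 → need 3² = 9 times as many samples.

Current: n = 39, width = 9.50
New: n = 351, width ≈ 3.10

Width reduced by factor of 9.50/3.10 = 3.06.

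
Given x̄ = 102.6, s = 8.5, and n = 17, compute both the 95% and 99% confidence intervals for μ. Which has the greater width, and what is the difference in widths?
99% CI is wider by 3.30

df = 16
95% CI: t* = 2.120, (98.23, 106.97), width = 2 · t* · s/√n = 8.74
99% CI: t* = 2.921, (96.58, 108.62), width = 2 · t* · s/√n = 12.04

The 99% CI is wider by 12.04 - 8.74 = 3.30.
Higher confidence requires a wider interval.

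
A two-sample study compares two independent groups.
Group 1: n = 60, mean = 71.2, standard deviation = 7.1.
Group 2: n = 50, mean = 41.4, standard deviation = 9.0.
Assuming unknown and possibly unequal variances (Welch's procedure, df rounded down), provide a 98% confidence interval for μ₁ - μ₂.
(26.09, 33.51)

Difference: x̄₁ - x̄₂ = 29.80
SE = √(s₁²/n₁ + s₂²/n₂) = √(7.1²/60 + 9.0²/50) = 1.5685
df = 92.37 → 92 (Welch–Satterthwaite, rounded down)
t* = 2.368

CI: 29.80 ± 2.368 · 1.5685 = 29.80 ± 3.71 = (26.09, 33.51)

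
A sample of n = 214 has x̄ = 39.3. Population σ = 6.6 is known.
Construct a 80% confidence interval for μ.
(38.72, 39.88)

z-interval (σ known):
z* = 1.282 for 80% confidence

Margin of error = z* · σ/√n = 1.282 · 6.6/√214 = 0.58

CI: (39.3 - 0.58, 39.3 + 0.58) = (38.72, 39.88)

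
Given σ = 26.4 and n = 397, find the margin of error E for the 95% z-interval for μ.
Margin of error = 2.60

Margin of error = z* · σ/√n
= 1.960 · 26.4/√397
= 1.960 · 26.4/19.9249
= 2.60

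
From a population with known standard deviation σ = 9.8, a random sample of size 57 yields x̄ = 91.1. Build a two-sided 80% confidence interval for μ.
(89.44, 92.76)

z-interval (σ known):
z* = 1.282 for 80% confidence

Margin of error = z* · σ/√n = 1.282 · 9.8/√57 = 1.66

CI: (91.1 - 1.66, 91.1 + 1.66) = (89.44, 92.76)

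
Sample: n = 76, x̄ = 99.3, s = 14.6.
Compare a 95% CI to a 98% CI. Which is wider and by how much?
98% CI is wider by 1.29

df = 75
95% CI: t* = 1.992, (95.96, 102.64), width = 2 · t* · s/√n = 6.67
98% CI: t* = 2.377, (95.32, 103.28), width = 2 · t* · s/√n = 7.96

The 98% CI is wider by 7.96 - 6.67 = 1.29.
Higher confidence requires a wider interval.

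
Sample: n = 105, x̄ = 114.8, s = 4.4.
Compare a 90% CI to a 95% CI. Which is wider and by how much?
95% CI is wider by 0.27

df = 104
90% CI: t* = 1.660, (114.09, 115.51), width = 2 · t* · s/√n = 1.43
95% CI: t* = 1.983, (113.95, 115.65), width = 2 · t* · s/√n = 1.70

The 95% CI is wider by 1.70 - 1.43 = 0.27.
Higher confidence requires a wider interval.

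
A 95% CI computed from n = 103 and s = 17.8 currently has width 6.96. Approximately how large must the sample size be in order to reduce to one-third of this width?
n ≈ 927

CI width ∝ 1/√n
To reduce width by factor 3, need √n to grow by 3 → need 3² = 9 times as many samples.

Current: n = 103, width = 6.96
New: n = 927, width ≈ 2.30

Width reduced by factor of 6.96/2.30 = 3.03.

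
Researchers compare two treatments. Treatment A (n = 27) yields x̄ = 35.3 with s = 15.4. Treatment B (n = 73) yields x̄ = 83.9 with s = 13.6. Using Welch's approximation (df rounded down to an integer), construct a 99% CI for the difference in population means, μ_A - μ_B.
(-57.69, -39.51)

Difference: x̄₁ - x̄₂ = -48.60
SE = √(s₁²/n₁ + s₂²/n₂) = √(15.4²/27 + 13.6²/73) = 3.3641
df = 41.90 → 41 (Welch–Satterthwaite, rounded down)
t* = 2.701

CI: -48.60 ± 2.701 · 3.3641 = -48.60 ± 9.09 = (-57.69, -39.51)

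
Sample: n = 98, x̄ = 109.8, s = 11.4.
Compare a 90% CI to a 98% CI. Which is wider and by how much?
98% CI is wider by 1.62

df = 97
90% CI: t* = 1.661, (107.89, 111.71), width = 2 · t* · s/√n = 3.83
98% CI: t* = 2.365, (107.08, 112.52), width = 2 · t* · s/√n = 5.45

The 98% CI is wider by 5.45 - 3.83 = 1.62.
Higher confidence requires a wider interval.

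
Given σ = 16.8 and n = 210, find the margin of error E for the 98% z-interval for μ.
Margin of error = 2.70

Margin of error = z* · σ/√n
= 2.326 · 16.8/√210
= 2.326 · 16.8/14.4914
= 2.70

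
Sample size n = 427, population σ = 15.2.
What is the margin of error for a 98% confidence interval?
Margin of error = 1.71

Margin of error = z* · σ/√n
= 2.326 · 15.2/√427
= 2.326 · 15.2/20.6640
= 1.71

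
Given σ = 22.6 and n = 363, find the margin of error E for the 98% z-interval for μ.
Margin of error = 2.76

Margin of error = z* · σ/√n
= 2.326 · 22.6/√363
= 2.326 · 22.6/19.0526
= 2.76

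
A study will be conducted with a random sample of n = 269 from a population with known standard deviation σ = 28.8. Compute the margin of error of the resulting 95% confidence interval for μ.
Margin of error = 3.44

Margin of error = z* · σ/√n
= 1.960 · 28.8/√269
= 1.960 · 28.8/16.4012
= 3.44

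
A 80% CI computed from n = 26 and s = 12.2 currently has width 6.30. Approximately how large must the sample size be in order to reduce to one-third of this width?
n ≈ 234

CI width ∝ 1/√n
To reduce width by factor 3, need √n to grow by 3 → need 3² = 9 times as many samples.

Current: n = 26, width = 6.30
New: n = 234, width ≈ 2.05

Width reduced by factor of 6.30/2.05 = 3.07.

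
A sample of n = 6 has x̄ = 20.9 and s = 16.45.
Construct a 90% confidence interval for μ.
(7.37, 34.43)

t-interval (σ unknown):
df = n - 1 = 5
t* = 2.015 for 90% confidence

Margin of error = t* · s/√n = 2.015 · 16.45/√6 = 13.53

CI: (7.37, 34.43)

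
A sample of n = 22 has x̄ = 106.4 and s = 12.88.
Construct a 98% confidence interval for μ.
(99.49, 113.31)

t-interval (σ unknown):
df = n - 1 = 21
t* = 2.518 for 98% confidence

Margin of error = t* · s/√n = 2.518 · 12.88/√22 = 6.91

CI: (99.49, 113.31)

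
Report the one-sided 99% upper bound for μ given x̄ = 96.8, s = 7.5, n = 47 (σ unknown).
μ ≤ 99.44

Upper bound (one-sided):
t* = 2.410 (one-sided for 99%)
Upper bound = x̄ + t* · s/√n = 96.8 + 2.410 · 7.5/√47 = 99.44

We are 99% confident that μ ≤ 99.44.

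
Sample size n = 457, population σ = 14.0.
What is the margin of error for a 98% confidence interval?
Margin of error = 1.52

Margin of error = z* · σ/√n
= 2.326 · 14.0/√457
= 2.326 · 14.0/21.3776
= 1.52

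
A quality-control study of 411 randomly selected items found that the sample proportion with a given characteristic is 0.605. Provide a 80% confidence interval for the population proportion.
(0.574, 0.636)

Proportion CI:
SE = √(p̂(1-p̂)/n) = √(0.605 · 0.395 / 411) = 0.02411

z* = 1.282
Margin = z* · SE = 1.282 · 0.02411 = 0.0309

CI: 0.605 ± 0.0309 = (0.574, 0.636)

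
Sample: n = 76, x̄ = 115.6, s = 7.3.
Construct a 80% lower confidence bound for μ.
μ ≥ 114.89

Lower bound (one-sided):
t* = 0.846 (one-sided for 80%)
Lower bound = x̄ - t* · s/√n = 115.6 - 0.846 · 7.3/√76 = 114.89

We are 80% confident that μ ≥ 114.89.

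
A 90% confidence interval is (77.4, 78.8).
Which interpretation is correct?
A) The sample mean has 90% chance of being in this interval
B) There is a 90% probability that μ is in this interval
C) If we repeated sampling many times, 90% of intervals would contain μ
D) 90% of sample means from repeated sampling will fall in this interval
C

A) Wrong — x̄ is observed and sits in the interval by construction.
B) Wrong — μ is fixed; the randomness lives in the interval, not in μ.
C) Correct — this is the frequentist long-run coverage interpretation.
D) Wrong — coverage applies to intervals containing μ, not to future x̄ values.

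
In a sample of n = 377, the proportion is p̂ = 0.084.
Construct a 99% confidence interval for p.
(0.047, 0.121)

Proportion CI:
SE = √(p̂(1-p̂)/n) = √(0.084 · 0.916 / 377) = 0.01429

z* = 2.576
Margin = z* · SE = 2.576 · 0.01429 = 0.0368

CI: 0.084 ± 0.0368 = (0.047, 0.121)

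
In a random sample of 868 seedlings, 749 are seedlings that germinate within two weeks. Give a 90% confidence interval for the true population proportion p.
(0.844, 0.882)

Proportion CI:
p̂ = 749/868 = 0.86290
SE = √(p̂(1-p̂)/n) = √(0.86290 · 0.13710 / 868) = 0.01167

z* = 1.645
Margin = z* · SE = 1.645 · 0.01167 = 0.0192

CI: 0.86290 ± 0.0192 = (0.844, 0.882)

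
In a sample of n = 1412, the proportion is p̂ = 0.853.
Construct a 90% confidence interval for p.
(0.837, 0.869)

Proportion CI:
SE = √(p̂(1-p̂)/n) = √(0.853 · 0.147 / 1412) = 0.00942

z* = 1.645
Margin = z* · SE = 1.645 · 0.00942 = 0.0155

CI: 0.853 ± 0.0155 = (0.837, 0.869)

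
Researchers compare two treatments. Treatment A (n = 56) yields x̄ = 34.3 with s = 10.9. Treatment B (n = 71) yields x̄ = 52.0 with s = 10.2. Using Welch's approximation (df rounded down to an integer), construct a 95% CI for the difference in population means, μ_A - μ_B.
(-21.45, -13.95)

Difference: x̄₁ - x̄₂ = -17.70
SE = √(s₁²/n₁ + s₂²/n₂) = √(10.9²/56 + 10.2²/71) = 1.8939
df = 114.35 → 114 (Welch–Satterthwaite, rounded down)
t* = 1.981

CI: -17.70 ± 1.981 · 1.8939 = -17.70 ± 3.75 = (-21.45, -13.95)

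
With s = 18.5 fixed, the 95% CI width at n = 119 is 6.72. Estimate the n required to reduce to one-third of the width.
n ≈ 1071

CI width ∝ 1/√n
To reduce width by factor 3, need √n to grow by 3 → need 3² = 9 times as many samples.

Current: n = 119, width = 6.72
New: n = 1071, width ≈ 2.22

Width reduced by factor of 6.72/2.22 = 3.03.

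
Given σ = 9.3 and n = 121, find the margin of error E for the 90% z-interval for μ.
Margin of error = 1.39

Margin of error = z* · σ/√n
= 1.645 · 9.3/√121
= 1.645 · 9.3/11.0000
= 1.39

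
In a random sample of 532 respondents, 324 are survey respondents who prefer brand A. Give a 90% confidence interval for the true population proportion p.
(0.574, 0.644)

Proportion CI:
p̂ = 324/532 = 0.60902
SE = √(p̂(1-p̂)/n) = √(0.60902 · 0.39098 / 532) = 0.02116

z* = 1.645
Margin = z* · SE = 1.645 · 0.02116 = 0.0348

CI: 0.60902 ± 0.0348 = (0.574, 0.644)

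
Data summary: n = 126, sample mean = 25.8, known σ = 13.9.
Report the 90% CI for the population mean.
(23.76, 27.84)

z-interval (σ known):
z* = 1.645 for 90% confidence

Margin of error = z* · σ/√n = 1.645 · 13.9/√126 = 2.04

CI: (25.8 - 2.04, 25.8 + 2.04) = (23.76, 27.84)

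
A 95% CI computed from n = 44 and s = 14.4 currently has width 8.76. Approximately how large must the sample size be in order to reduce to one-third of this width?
n ≈ 396

CI width ∝ 1/√n
To reduce width by factor 3, need √n to grow by 3 → need 3² = 9 times as many samples.

Current: n = 44, width = 8.76
New: n = 396, width ≈ 2.85

Width reduced by factor of 8.76/2.85 = 3.07.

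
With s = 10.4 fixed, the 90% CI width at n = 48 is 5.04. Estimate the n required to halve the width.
n ≈ 192

CI width ∝ 1/√n
To reduce width by factor 2, need √n to grow by 2 → need 2² = 4 times as many samples.

Current: n = 48, width = 5.04
New: n = 192, width ≈ 2.48

Width reduced by factor of 5.04/2.48 = 2.03.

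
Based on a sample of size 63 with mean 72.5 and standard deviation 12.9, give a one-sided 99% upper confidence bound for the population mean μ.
μ ≤ 76.38

Upper bound (one-sided):
t* = 2.388 (one-sided for 99%)
Upper bound = x̄ + t* · s/√n = 72.5 + 2.388 · 12.9/√63 = 76.38

We are 99% confident that μ ≤ 76.38.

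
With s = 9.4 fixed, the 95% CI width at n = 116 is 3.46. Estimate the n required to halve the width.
n ≈ 464

CI width ∝ 1/√n
To reduce width by factor 2, need √n to grow by 2 → need 2² = 4 times as many samples.

Current: n = 116, width = 3.46
New: n = 464, width ≈ 1.71

Width reduced by factor of 3.46/1.71 = 2.02.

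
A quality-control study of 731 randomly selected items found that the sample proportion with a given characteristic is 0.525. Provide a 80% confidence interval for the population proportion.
(0.501, 0.549)

Proportion CI:
SE = √(p̂(1-p̂)/n) = √(0.525 · 0.475 / 731) = 0.01847

z* = 1.282
Margin = z* · SE = 1.282 · 0.01847 = 0.0237

CI: 0.525 ± 0.0237 = (0.501, 0.549)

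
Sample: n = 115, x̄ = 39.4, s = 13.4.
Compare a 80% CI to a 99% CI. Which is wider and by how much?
99% CI is wider by 3.33

df = 114
80% CI: t* = 1.289, (37.79, 41.01), width = 2 · t* · s/√n = 3.22
99% CI: t* = 2.620, (36.13, 42.67), width = 2 · t* · s/√n = 6.55

The 99% CI is wider by 6.55 - 3.22 = 3.33.
Higher confidence requires a wider interval.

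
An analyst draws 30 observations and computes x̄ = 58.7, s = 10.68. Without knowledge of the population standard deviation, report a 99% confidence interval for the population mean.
(53.33, 64.07)

t-interval (σ unknown):
df = n - 1 = 29
t* = 2.756 for 99% confidence

Margin of error = t* · s/√n = 2.756 · 10.68/√30 = 5.37

CI: (53.33, 64.07)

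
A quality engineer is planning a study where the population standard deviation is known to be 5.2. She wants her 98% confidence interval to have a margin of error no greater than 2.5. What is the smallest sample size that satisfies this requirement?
n ≥ 24

For margin E ≤ 2.5:
n ≥ (z* · σ / E)²
n ≥ (2.326 · 5.2 / 2.5)²
n ≥ 23.41

Minimum n = 24 (rounding up)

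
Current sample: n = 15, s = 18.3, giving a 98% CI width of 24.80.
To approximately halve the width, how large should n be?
n ≈ 60

CI width ∝ 1/√n
To reduce width by factor 2, need √n to grow by 2 → need 2² = 4 times as many samples.

Current: n = 15, width = 24.80
New: n = 60, width ≈ 11.30

Width reduced by factor of 24.80/11.30 = 2.19.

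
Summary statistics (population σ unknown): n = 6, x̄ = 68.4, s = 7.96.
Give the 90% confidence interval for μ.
(61.85, 74.95)

t-interval (σ unknown):
df = n - 1 = 5
t* = 2.015 for 90% confidence

Margin of error = t* · s/√n = 2.015 · 7.96/√6 = 6.55

CI: (61.85, 74.95)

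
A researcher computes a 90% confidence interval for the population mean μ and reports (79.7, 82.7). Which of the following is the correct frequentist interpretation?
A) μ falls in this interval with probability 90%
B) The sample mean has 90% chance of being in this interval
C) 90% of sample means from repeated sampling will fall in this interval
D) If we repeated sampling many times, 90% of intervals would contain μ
D

A) Wrong — μ is fixed; the randomness lives in the interval, not in μ.
B) Wrong — x̄ is observed and sits in the interval by construction.
C) Wrong — coverage applies to intervals containing μ, not to future x̄ values.
D) Correct — this is the frequentist long-run coverage interpretation.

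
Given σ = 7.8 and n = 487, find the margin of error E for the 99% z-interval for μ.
Margin of error = 0.91

Margin of error = z* · σ/√n
= 2.576 · 7.8/√487
= 2.576 · 7.8/22.0681
= 0.91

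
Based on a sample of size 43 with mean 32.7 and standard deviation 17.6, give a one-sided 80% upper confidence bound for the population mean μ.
μ ≤ 34.98

Upper bound (one-sided):
t* = 0.850 (one-sided for 80%)
Upper bound = x̄ + t* · s/√n = 32.7 + 0.850 · 17.6/√43 = 34.98

We are 80% confident that μ ≤ 34.98.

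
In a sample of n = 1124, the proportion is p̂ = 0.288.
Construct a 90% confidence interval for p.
(0.266, 0.310)

Proportion CI:
SE = √(p̂(1-p̂)/n) = √(0.288 · 0.712 / 1124) = 0.01351

z* = 1.645
Margin = z* · SE = 1.645 · 0.01351 = 0.0222

CI: 0.288 ± 0.0222 = (0.266, 0.310)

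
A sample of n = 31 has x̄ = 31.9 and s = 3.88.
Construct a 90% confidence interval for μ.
(30.72, 33.08)

t-interval (σ unknown):
df = n - 1 = 30
t* = 1.697 for 90% confidence

Margin of error = t* · s/√n = 1.697 · 3.88/√31 = 1.18

CI: (30.72, 33.08)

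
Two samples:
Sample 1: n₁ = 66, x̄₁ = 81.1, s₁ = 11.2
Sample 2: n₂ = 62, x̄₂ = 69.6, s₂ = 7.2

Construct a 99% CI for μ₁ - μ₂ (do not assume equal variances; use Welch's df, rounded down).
(7.16, 15.84)

Difference: x̄₁ - x̄₂ = 11.50
SE = √(s₁²/n₁ + s₂²/n₂) = √(11.2²/66 + 7.2²/62) = 1.6543
df = 111.73 → 111 (Welch–Satterthwaite, rounded down)
t* = 2.621

CI: 11.50 ± 2.621 · 1.6543 = 11.50 ± 4.34 = (7.16, 15.84)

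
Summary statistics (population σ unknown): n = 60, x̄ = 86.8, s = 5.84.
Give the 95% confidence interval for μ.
(85.29, 88.31)

t-interval (σ unknown):
df = n - 1 = 59
t* = 2.001 for 95% confidence

Margin of error = t* · s/√n = 2.001 · 5.84/√60 = 1.51

CI: (85.29, 88.31)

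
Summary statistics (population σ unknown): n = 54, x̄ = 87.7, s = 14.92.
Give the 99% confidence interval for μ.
(82.27, 93.13)

t-interval (σ unknown):
df = n - 1 = 53
t* = 2.672 for 99% confidence

Margin of error = t* · s/√n = 2.672 · 14.92/√54 = 5.43

CI: (82.27, 93.13)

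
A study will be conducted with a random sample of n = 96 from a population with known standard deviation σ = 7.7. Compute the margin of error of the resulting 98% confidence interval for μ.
Margin of error = 1.83

Margin of error = z* · σ/√n
= 2.326 · 7.7/√96
= 2.326 · 7.7/9.7980
= 1.83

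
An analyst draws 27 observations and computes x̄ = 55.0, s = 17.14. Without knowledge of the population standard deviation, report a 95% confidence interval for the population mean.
(48.22, 61.78)

t-interval (σ unknown):
df = n - 1 = 26
t* = 2.056 for 95% confidence

Margin of error = t* · s/√n = 2.056 · 17.14/√27 = 6.78

CI: (48.22, 61.78)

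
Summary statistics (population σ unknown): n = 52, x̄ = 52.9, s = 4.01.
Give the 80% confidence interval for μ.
(52.18, 53.62)

t-interval (σ unknown):
df = n - 1 = 51
t* = 1.298 for 80% confidence

Margin of error = t* · s/√n = 1.298 · 4.01/√52 = 0.72

CI: (52.18, 53.62)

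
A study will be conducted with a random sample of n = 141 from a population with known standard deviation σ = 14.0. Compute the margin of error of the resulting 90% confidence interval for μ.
Margin of error = 1.94

Margin of error = z* · σ/√n
= 1.645 · 14.0/√141
= 1.645 · 14.0/11.8743
= 1.94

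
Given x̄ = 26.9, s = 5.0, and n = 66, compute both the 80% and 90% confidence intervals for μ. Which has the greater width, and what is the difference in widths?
90% CI is wider by 0.46

df = 65
80% CI: t* = 1.295, (26.10, 27.70), width = 2 · t* · s/√n = 1.59
90% CI: t* = 1.669, (25.87, 27.93), width = 2 · t* · s/√n = 2.05

The 90% CI is wider by 2.05 - 1.59 = 0.46.
Higher confidence requires a wider interval.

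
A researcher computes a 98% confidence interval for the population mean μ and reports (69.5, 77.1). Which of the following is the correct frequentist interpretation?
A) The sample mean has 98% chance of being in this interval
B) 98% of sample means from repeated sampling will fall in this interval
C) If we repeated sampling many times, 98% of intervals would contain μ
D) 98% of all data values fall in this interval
C

A) Wrong — x̄ is observed and sits in the interval by construction.
B) Wrong — coverage applies to intervals containing μ, not to future x̄ values.
C) Correct — this is the frequentist long-run coverage interpretation.
D) Wrong — a CI is about the parameter μ, not individual data values.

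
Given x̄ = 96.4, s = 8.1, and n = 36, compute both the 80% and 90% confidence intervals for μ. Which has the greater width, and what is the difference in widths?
90% CI is wider by 1.03

df = 35
80% CI: t* = 1.306, (94.64, 98.16), width = 2 · t* · s/√n = 3.53
90% CI: t* = 1.690, (94.12, 98.68), width = 2 · t* · s/√n = 4.56

The 90% CI is wider by 4.56 - 3.53 = 1.03.
Higher confidence requires a wider interval.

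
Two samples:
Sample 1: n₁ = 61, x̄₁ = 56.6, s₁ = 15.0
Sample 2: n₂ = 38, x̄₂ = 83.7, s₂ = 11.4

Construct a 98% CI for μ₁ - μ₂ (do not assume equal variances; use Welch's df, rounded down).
(-33.41, -20.79)

Difference: x̄₁ - x̄₂ = -27.10
SE = √(s₁²/n₁ + s₂²/n₂) = √(15.0²/61 + 11.4²/38) = 2.6662
df = 93.08 → 93 (Welch–Satterthwaite, rounded down)
t* = 2.367

CI: -27.10 ± 2.367 · 2.6662 = -27.10 ± 6.31 = (-33.41, -20.79)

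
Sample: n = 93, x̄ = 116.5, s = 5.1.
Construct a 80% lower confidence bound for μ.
μ ≥ 116.05

Lower bound (one-sided):
t* = 0.846 (one-sided for 80%)
Lower bound = x̄ - t* · s/√n = 116.5 - 0.846 · 5.1/√93 = 116.05

We are 80% confident that μ ≥ 116.05.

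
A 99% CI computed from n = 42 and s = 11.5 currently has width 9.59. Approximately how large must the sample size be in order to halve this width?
n ≈ 168

CI width ∝ 1/√n
To reduce width by factor 2, need √n to grow by 2 → need 2² = 4 times as many samples.

Current: n = 42, width = 9.59
New: n = 168, width ≈ 4.62

Width reduced by factor of 9.59/4.62 = 2.08.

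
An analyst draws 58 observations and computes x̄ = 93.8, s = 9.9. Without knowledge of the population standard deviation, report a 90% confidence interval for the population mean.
(91.63, 95.97)

t-interval (σ unknown):
df = n - 1 = 57
t* = 1.672 for 90% confidence

Margin of error = t* · s/√n = 1.672 · 9.9/√58 = 2.17

CI: (91.63, 95.97)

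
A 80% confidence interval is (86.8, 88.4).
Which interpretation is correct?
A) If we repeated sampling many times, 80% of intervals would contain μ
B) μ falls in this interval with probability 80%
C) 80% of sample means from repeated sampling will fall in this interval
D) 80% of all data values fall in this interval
A

A) Correct — this is the frequentist long-run coverage interpretation.
B) Wrong — μ is fixed; the randomness lives in the interval, not in μ.
C) Wrong — coverage applies to intervals containing μ, not to future x̄ values.
D) Wrong — a CI is about the parameter μ, not individual data values.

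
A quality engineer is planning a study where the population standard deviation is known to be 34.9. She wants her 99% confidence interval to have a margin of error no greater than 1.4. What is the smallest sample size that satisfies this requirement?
n ≥ 4124

For margin E ≤ 1.4:
n ≥ (z* · σ / E)²
n ≥ (2.576 · 34.9 / 1.4)²
n ≥ 4123.69

Minimum n = 4124 (rounding up)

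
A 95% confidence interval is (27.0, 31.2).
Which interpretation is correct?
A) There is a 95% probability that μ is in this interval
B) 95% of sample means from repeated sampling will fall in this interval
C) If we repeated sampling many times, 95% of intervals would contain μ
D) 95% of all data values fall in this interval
C

A) Wrong — μ is fixed; the randomness lives in the interval, not in μ.
B) Wrong — coverage applies to intervals containing μ, not to future x̄ values.
C) Correct — this is the frequentist long-run coverage interpretation.
D) Wrong — a CI is about the parameter μ, not individual data values.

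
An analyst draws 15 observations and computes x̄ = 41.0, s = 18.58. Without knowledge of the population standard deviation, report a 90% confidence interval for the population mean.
(32.55, 49.45)

t-interval (σ unknown):
df = n - 1 = 14
t* = 1.761 for 90% confidence

Margin of error = t* · s/√n = 1.761 · 18.58/√15 = 8.45

CI: (32.55, 49.45)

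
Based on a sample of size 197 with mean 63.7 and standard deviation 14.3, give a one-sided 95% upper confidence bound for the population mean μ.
μ ≤ 65.38

Upper bound (one-sided):
t* = 1.653 (one-sided for 95%)
Upper bound = x̄ + t* · s/√n = 63.7 + 1.653 · 14.3/√197 = 65.38

We are 95% confident that μ ≤ 65.38.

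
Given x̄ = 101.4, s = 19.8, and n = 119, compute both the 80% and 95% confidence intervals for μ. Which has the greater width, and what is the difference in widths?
95% CI is wider by 2.51

df = 118
80% CI: t* = 1.289, (99.06, 103.74), width = 2 · t* · s/√n = 4.68
95% CI: t* = 1.980, (97.81, 104.99), width = 2 · t* · s/√n = 7.19

The 95% CI is wider by 7.19 - 4.68 = 2.51.
Higher confidence requires a wider interval.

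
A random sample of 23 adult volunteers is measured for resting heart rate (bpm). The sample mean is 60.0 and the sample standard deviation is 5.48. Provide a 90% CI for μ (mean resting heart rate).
(58.04, 61.96)

t-interval (σ unknown):
df = n - 1 = 22
t* = 1.717 for 90% confidence

Margin of error = t* · s/√n = 1.717 · 5.48/√23 = 1.96

CI: (58.04, 61.96)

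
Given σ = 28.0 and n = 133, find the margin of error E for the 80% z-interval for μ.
Margin of error = 3.11

Margin of error = z* · σ/√n
= 1.282 · 28.0/√133
= 1.282 · 28.0/11.5326
= 3.11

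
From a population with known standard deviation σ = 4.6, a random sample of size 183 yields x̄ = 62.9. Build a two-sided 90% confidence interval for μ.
(62.34, 63.46)

z-interval (σ known):
z* = 1.645 for 90% confidence

Margin of error = z* · σ/√n = 1.645 · 4.6/√183 = 0.56

CI: (62.9 - 0.56, 62.9 + 0.56) = (62.34, 63.46)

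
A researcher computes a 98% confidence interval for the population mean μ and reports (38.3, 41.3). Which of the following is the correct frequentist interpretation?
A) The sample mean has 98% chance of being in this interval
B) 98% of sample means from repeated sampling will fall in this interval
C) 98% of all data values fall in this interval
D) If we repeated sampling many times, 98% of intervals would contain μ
D

A) Wrong — x̄ is observed and sits in the interval by construction.
B) Wrong — coverage applies to intervals containing μ, not to future x̄ values.
C) Wrong — a CI is about the parameter μ, not individual data values.
D) Correct — this is the frequentist long-run coverage interpretation.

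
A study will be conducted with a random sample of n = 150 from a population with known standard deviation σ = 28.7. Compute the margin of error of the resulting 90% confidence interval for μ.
Margin of error = 3.85

Margin of error = z* · σ/√n
= 1.645 · 28.7/√150
= 1.645 · 28.7/12.2474
= 3.85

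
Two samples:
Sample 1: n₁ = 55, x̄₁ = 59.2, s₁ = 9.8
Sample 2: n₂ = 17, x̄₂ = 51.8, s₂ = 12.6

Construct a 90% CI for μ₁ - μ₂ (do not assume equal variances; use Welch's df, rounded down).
(1.68, 13.12)

Difference: x̄₁ - x̄₂ = 7.40
SE = √(s₁²/n₁ + s₂²/n₂) = √(9.8²/55 + 12.6²/17) = 3.3294
df = 22.31 → 22 (Welch–Satterthwaite, rounded down)
t* = 1.717

CI: 7.40 ± 1.717 · 3.3294 = 7.40 ± 5.72 = (1.68, 13.12)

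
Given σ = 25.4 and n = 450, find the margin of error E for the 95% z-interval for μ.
Margin of error = 2.35

Margin of error = z* · σ/√n
= 1.960 · 25.4/√450
= 1.960 · 25.4/21.2132
= 2.35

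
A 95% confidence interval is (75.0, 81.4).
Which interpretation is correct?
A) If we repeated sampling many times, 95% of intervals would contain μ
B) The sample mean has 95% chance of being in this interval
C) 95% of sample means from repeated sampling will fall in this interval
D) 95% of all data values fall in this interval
A

A) Correct — this is the frequentist long-run coverage interpretation.
B) Wrong — x̄ is observed and sits in the interval by construction.
C) Wrong — coverage applies to intervals containing μ, not to future x̄ values.
D) Wrong — a CI is about the parameter μ, not individual data values.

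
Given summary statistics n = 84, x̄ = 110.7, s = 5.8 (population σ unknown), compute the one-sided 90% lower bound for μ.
μ ≥ 109.88

Lower bound (one-sided):
t* = 1.292 (one-sided for 90%)
Lower bound = x̄ - t* · s/√n = 110.7 - 1.292 · 5.8/√84 = 109.88

We are 90% confident that μ ≥ 109.88.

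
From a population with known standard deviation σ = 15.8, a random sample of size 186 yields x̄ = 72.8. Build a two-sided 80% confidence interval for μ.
(71.31, 74.29)

z-interval (σ known):
z* = 1.282 for 80% confidence

Margin of error = z* · σ/√n = 1.282 · 15.8/√186 = 1.49

CI: (72.8 - 1.49, 72.8 + 1.49) = (71.31, 74.29)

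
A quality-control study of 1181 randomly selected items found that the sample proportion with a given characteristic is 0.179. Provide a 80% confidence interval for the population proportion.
(0.165, 0.193)

Proportion CI:
SE = √(p̂(1-p̂)/n) = √(0.179 · 0.821 / 1181) = 0.01116

z* = 1.282
Margin = z* · SE = 1.282 · 0.01116 = 0.0143

CI: 0.179 ± 0.0143 = (0.165, 0.193)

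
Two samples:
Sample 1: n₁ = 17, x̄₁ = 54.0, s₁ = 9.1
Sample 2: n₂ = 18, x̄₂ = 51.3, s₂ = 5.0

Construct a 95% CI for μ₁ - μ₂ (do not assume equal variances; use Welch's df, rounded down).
(-2.46, 7.86)

Difference: x̄₁ - x̄₂ = 2.70
SE = √(s₁²/n₁ + s₂²/n₂) = √(9.1²/17 + 5.0²/18) = 2.5020
df = 24.55 → 24 (Welch–Satterthwaite, rounded down)
t* = 2.064

CI: 2.70 ± 2.064 · 2.5020 = 2.70 ± 5.16 = (-2.46, 7.86)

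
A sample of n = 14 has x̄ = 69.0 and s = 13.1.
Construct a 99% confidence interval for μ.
(58.45, 79.55)

t-interval (σ unknown):
df = n - 1 = 13
t* = 3.012 for 99% confidence

Margin of error = t* · s/√n = 3.012 · 13.1/√14 = 10.55

CI: (58.45, 79.55)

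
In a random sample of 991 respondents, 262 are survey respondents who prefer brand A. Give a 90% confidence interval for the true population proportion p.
(0.241, 0.287)

Proportion CI:
p̂ = 262/991 = 0.26438
SE = √(p̂(1-p̂)/n) = √(0.26438 · 0.73562 / 991) = 0.01401

z* = 1.645
Margin = z* · SE = 1.645 · 0.01401 = 0.0230

CI: 0.26438 ± 0.0230 = (0.241, 0.287)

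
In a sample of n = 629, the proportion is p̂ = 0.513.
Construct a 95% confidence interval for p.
(0.474, 0.552)

Proportion CI:
SE = √(p̂(1-p̂)/n) = √(0.513 · 0.487 / 629) = 0.01993

z* = 1.960
Margin = z* · SE = 1.960 · 0.01993 = 0.0391

CI: 0.513 ± 0.0391 = (0.474, 0.552)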